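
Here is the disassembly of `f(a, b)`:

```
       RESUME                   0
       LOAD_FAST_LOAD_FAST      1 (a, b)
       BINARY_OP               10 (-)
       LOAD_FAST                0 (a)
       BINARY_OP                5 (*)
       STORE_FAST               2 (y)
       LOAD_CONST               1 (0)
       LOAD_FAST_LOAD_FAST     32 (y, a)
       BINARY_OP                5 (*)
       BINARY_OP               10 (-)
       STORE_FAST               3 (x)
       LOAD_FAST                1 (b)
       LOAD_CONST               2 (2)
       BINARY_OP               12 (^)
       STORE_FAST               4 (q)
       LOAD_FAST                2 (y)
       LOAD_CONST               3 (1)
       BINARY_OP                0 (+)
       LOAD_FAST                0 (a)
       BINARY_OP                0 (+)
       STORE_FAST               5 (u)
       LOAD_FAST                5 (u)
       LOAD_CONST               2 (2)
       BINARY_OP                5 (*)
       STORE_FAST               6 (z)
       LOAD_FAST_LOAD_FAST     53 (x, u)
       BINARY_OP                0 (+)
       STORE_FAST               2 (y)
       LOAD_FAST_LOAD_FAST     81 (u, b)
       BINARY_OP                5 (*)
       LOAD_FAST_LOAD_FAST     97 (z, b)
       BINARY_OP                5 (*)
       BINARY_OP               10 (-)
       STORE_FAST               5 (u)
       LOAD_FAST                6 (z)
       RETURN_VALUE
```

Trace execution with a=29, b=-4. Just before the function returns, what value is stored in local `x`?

-27753

LOAD_FAST_LOAD_FAST a,b → push 29,-4. Stack: [29, -4]
BINARY_OP - → 29 - -4 = 33. Stack: [33]
LOAD_FAST a → push 29. Stack: [33, 29]
BINARY_OP * → 33 * 29 = 957. Stack: [957]
STORE_FAST y → y=957. Stack: []
LOAD_CONST → push 0. Stack: [0]
LOAD_FAST_LOAD_FAST y,a → push 957,29. Stack: [0, 957, 29]
BINARY_OP * → 957 * 29 = 27753. Stack: [0, 27753]
BINARY_OP - → 0 - 27753 = -27753. Stack: [-27753]
STORE_FAST x → x=-27753. Stack: []
LOAD_FAST b → push -4. Stack: [-4]
LOAD_CONST → push 2. Stack: [-4, 2]
BINARY_OP ^ → -4 ^ 2 = -2. Stack: [-2]
STORE_FAST q → q=-2. Stack: []
LOAD_FAST y → push 957. Stack: [957]
LOAD_CONST → push 1. Stack: [957, 1]
BINARY_OP + → 957 + 1 = 958. Stack: [958]
LOAD_FAST a → push 29. Stack: [958, 29]
BINARY_OP + → 958 + 29 = 987. Stack: [987]
STORE_FAST u → u=987. Stack: []
LOAD_FAST u → push 987. Stack: [987]
LOAD_CONST → push 2. Stack: [987, 2]
BINARY_OP * → 987 * 2 = 1974. Stack: [1974]
STORE_FAST z → z=1974. Stack: []
LOAD_FAST_LOAD_FAST x,u → push -27753,987. Stack: [-27753, 987]
BINARY_OP + → -27753 + 987 = -26766. Stack: [-26766]
STORE_FAST y → y=-26766. Stack: []
LOAD_FAST_LOAD_FAST u,b → push 987,-4. Stack: [987, -4]
BINARY_OP * → 987 * -4 = -3948. Stack: [-3948]
LOAD_FAST_LOAD_FAST z,b → push 1974,-4. Stack: [-3948, 1974, -4]
BINARY_OP * → 1974 * -4 = -7896. Stack: [-3948, -7896]
BINARY_OP - → -3948 - -7896 = 3948. Stack: [3948]
STORE_FAST u → u=3948. Stack: []
LOAD_FAST z → push 1974. Stack: [1974]
RETURN_VALUE → return 1974.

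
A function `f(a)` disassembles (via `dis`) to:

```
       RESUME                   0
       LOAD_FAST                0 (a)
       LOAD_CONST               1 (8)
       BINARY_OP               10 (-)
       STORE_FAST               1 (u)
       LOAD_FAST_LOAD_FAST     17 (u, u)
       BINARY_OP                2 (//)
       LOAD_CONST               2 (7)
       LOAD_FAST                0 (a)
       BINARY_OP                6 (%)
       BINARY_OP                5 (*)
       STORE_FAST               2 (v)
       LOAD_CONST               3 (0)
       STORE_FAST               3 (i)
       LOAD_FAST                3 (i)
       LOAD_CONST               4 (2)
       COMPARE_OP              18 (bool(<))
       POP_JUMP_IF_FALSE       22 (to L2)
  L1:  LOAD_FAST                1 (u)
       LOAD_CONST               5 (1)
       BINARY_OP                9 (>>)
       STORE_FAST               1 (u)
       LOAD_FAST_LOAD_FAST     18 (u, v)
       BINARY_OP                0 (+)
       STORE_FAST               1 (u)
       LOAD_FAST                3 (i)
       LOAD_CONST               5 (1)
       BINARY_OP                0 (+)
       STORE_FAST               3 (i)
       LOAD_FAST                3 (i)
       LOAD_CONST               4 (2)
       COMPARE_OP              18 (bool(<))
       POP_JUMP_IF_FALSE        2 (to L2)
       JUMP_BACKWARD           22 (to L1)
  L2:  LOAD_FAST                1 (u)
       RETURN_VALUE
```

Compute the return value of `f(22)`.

14

LOAD_FAST a → push 22. Stack: [22]
LOAD_CONST → push 8. Stack: [22, 8]
BINARY_OP - → 22 - 8 = 14. Stack: [14]
STORE_FAST u → u=14. Stack: []
LOAD_FAST_LOAD_FAST u,u → push 14,14. Stack: [14, 14]
BINARY_OP // → 14 // 14 = 1. Stack: [1]
LOAD_CONST → push 7. Stack: [1, 7]
LOAD_FAST a → push 22. Stack: [1, 7, 22]
BINARY_OP % → 7 % 22 = 7. Stack: [1, 7]
BINARY_OP * → 1 * 7 = 7. Stack: [7]
STORE_FAST v → v=7. Stack: []
LOAD_CONST → push 0. Stack: [0]
STORE_FAST i → i=0. Stack: []
LOAD_FAST i → push 0. Stack: [0]
LOAD_CONST → push 2. Stack: [0, 2]
COMPARE_OP bool(<) → 0 vs 2 = True. Stack: [True]
POP_JUMP_IF_FALSE → pop True; no jump. Stack: []
LOAD_FAST u → push 14. Stack: [14]
LOAD_CONST → push 1. Stack: [14, 1]
BINARY_OP >> → 14 >> 1 = 7. Stack: [7]
STORE_FAST u → u=7. Stack: []
LOAD_FAST_LOAD_FAST u,v → push 7,7. Stack: [7, 7]
BINARY_OP + → 7 + 7 = 14. Stack: [14]
STORE_FAST u → u=14. Stack: []
LOAD_FAST i → push 0. Stack: [0]
LOAD_CONST → push 1. Stack: [0, 1]
BINARY_OP + → 0 + 1 = 1. Stack: [1]
STORE_FAST i → i=1. Stack: []
LOAD_FAST i → push 1. Stack: [1]
LOAD_CONST → push 2. Stack: [1, 2]
COMPARE_OP bool(<) → 1 vs 2 = True. Stack: [True]
POP_JUMP_IF_FALSE → pop True; no jump. Stack: []
LOAD_FAST u → push 14. Stack: [14]
LOAD_CONST → push 1. Stack: [14, 1]
BINARY_OP >> → 14 >> 1 = 7. Stack: [7]
STORE_FAST u → u=7. Stack: []
LOAD_FAST_LOAD_FAST u,v → push 7,7. Stack: [7, 7]
BINARY_OP + → 7 + 7 = 14. Stack: [14]
STORE_FAST u → u=14. Stack: []
LOAD_FAST i → push 1. Stack: [1]
LOAD_CONST → push 1. Stack: [1, 1]
BINARY_OP + → 1 + 1 = 2. Stack: [2]
STORE_FAST i → i=2. Stack: []
LOAD_FAST i → push 2. Stack: [2]
LOAD_CONST → push 2. Stack: [2, 2]
COMPARE_OP bool(<) → 2 vs 2 = False. Stack: [False]
POP_JUMP_IF_FALSE → pop False; jump. Stack: []
LOAD_FAST u → push 14. Stack: [14]
RETURN_VALUE → return 14.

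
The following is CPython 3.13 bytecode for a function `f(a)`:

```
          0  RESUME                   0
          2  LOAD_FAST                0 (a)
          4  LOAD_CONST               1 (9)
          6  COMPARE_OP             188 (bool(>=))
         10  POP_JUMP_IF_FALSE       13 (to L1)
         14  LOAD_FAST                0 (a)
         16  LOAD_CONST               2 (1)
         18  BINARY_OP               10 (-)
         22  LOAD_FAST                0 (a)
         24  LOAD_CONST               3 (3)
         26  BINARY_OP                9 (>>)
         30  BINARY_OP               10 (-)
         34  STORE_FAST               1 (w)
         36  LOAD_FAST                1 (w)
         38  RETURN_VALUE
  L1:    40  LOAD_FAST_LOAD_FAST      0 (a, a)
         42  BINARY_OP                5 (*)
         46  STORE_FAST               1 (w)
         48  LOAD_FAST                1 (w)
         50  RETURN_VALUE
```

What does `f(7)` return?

49

LOAD_FAST a → push 7. Stack: [7]
LOAD_CONST → push 9. Stack: [7, 9]
COMPARE_OP bool(>=) → 7 vs 9 = False. Stack: [False]
POP_JUMP_IF_FALSE → pop False; jump. Stack: []
LOAD_FAST_LOAD_FAST a,a → push 7,7. Stack: [7, 7]
BINARY_OP * → 7 * 7 = 49. Stack: [49]
STORE_FAST w → w=49. Stack: []
LOAD_FAST w → push 49. Stack: [49]
RETURN_VALUE → return 49.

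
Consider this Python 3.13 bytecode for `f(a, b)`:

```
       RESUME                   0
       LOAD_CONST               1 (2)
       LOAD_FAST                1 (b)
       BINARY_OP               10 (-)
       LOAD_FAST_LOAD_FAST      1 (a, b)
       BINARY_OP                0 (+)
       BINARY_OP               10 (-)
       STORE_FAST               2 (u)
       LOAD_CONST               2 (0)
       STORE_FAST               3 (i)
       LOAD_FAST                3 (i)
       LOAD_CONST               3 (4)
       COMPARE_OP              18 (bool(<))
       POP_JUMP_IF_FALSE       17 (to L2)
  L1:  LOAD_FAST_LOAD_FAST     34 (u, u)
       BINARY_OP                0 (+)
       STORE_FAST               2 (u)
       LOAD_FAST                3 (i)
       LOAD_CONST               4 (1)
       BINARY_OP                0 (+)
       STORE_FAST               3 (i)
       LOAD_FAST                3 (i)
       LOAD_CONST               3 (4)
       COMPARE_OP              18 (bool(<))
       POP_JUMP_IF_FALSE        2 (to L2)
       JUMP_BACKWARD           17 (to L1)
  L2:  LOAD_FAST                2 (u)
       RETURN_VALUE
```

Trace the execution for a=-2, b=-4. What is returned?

192

LOAD_CONST → push 2. Stack: [2]
LOAD_FAST b → push -4. Stack: [2, -4]
BINARY_OP - → 2 - -4 = 6. Stack: [6]
LOAD_FAST_LOAD_FAST a,b → push -2,-4. Stack: [6, -2, -4]
BINARY_OP + → -2 + -4 = -6. Stack: [6, -6]
BINARY_OP - → 6 - -6 = 12. Stack: [12]
STORE_FAST u → u=12. Stack: []
LOAD_CONST → push 0. Stack: [0]
STORE_FAST i → i=0. Stack: []
LOAD_FAST i → push 0. Stack: [0]
LOAD_CONST → push 4. Stack: [0, 4]
COMPARE_OP bool(<) → 0 vs 4 = True. Stack: [True]
POP_JUMP_IF_FALSE → pop True; no jump. Stack: []
LOAD_FAST_LOAD_FAST u,u → push 12,12. Stack: [12, 12]
BINARY_OP + → 12 + 12 = 24. Stack: [24]
STORE_FAST u → u=24. Stack: []
LOAD_FAST i → push 0. Stack: [0]
LOAD_CONST → push 1. Stack: [0, 1]
BINARY_OP + → 0 + 1 = 1. Stack: [1]
STORE_FAST i → i=1. Stack: []
LOAD_FAST i → push 1. Stack: [1]
LOAD_CONST → push 4. Stack: [1, 4]
COMPARE_OP bool(<) → 1 vs 4 = True. Stack: [True]
POP_JUMP_IF_FALSE → pop True; no jump. Stack: []
LOAD_FAST_LOAD_FAST u,u → push 24,24. Stack: [24, 24]
BINARY_OP + → 24 + 24 = 48. Stack: [48]
STORE_FAST u → u=48. Stack: []
LOAD_FAST i → push 1. Stack: [1]
LOAD_CONST → push 1. Stack: [1, 1]
BINARY_OP + → 1 + 1 = 2. Stack: [2]
STORE_FAST i → i=2. Stack: []
LOAD_FAST i → push 2. Stack: [2]
LOAD_CONST → push 4. Stack: [2, 4]
COMPARE_OP bool(<) → 2 vs 4 = True. Stack: [True]
POP_JUMP_IF_FALSE → pop True; no jump. Stack: []
LOAD_FAST_LOAD_FAST u,u → push 48,48. Stack: [48, 48]
BINARY_OP + → 48 + 48 = 96. Stack: [96]
STORE_FAST u → u=96. Stack: []
LOAD_FAST i → push 2. Stack: [2]
LOAD_CONST → push 1. Stack: [2, 1]
BINARY_OP + → 2 + 1 = 3. Stack: [3]
STORE_FAST i → i=3. Stack: []
LOAD_FAST i → push 3. Stack: [3]
LOAD_CONST → push 4. Stack: [3, 4]
COMPARE_OP bool(<) → 3 vs 4 = True. Stack: [True]
POP_JUMP_IF_FALSE → pop True; no jump. Stack: []
LOAD_FAST_LOAD_FAST u,u → push 96,96. Stack: [96, 96]
BINARY_OP + → 96 + 96 = 192. Stack: [192]
STORE_FAST u → u=192. Stack: []
LOAD_FAST i → push 3. Stack: [3]
LOAD_CONST → push 1. Stack: [3, 1]
BINARY_OP + → 3 + 1 = 4. Stack: [4]
STORE_FAST i → i=4. Stack: []
LOAD_FAST i → push 4. Stack: [4]
LOAD_CONST → push 4. Stack: [4, 4]
COMPARE_OP bool(<) → 4 vs 4 = False. Stack: [False]
POP_JUMP_IF_FALSE → pop False; jump. Stack: []
LOAD_FAST u → push 192. Stack: [192]
RETURN_VALUE → return 192.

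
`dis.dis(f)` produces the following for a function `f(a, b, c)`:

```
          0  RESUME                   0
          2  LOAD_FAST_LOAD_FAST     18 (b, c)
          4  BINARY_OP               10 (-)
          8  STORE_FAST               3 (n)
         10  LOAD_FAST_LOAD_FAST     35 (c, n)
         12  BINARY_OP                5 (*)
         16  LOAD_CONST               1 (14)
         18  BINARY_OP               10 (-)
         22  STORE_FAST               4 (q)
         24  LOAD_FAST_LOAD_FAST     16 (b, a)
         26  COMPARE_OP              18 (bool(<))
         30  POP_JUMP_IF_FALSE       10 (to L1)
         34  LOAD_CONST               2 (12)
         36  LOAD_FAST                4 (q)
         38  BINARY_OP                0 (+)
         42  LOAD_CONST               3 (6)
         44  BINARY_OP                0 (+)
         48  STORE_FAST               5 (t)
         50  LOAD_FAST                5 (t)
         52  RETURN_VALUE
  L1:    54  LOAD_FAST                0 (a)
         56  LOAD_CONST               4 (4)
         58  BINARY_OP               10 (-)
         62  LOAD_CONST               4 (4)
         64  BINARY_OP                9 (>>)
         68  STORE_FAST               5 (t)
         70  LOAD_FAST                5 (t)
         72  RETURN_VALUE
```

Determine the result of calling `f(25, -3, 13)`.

LOAD_FAST_LOAD_FAST b,c → push -3,13. Stack: [-3, 13]
BINARY_OP - → -3 - 13 = -16. Stack: [-16]
STORE_FAST n → n=-16. Stack: []
LOAD_FAST_LOAD_FAST c,n → push 13,-16. Stack: [13, -16]
BINARY_OP * → 13 * -16 = -208. Stack: [-208]
LOAD_CONST → push 14. Stack: [-208, 14]
BINARY_OP - → -208 - 14 = -222. Stack: [-222]
STORE_FAST q → q=-222. Stack: []
LOAD_FAST_LOAD_FAST b,a → push -3,25. Stack: [-3, 25]
COMPARE_OP bool(<) → -3 vs 25 = True. Stack: [True]
POP_JUMP_IF_FALSE → pop True; no jump. Stack: []
LOAD_CONST → push 12. Stack: [12]
LOAD_FAST q → push -222. Stack: [12, -222]
BINARY_OP + → 12 + -222 = -210. Stack: [-210]
LOAD_CONST → push 6. Stack: [-210, 6]
BINARY_OP + → -210 + 6 = -204. Stack: [-204]
STORE_FAST t → t=-204. Stack: []
LOAD_FAST t → push -204. Stack: [-204]
RETURN_VALUE → return -204.

-204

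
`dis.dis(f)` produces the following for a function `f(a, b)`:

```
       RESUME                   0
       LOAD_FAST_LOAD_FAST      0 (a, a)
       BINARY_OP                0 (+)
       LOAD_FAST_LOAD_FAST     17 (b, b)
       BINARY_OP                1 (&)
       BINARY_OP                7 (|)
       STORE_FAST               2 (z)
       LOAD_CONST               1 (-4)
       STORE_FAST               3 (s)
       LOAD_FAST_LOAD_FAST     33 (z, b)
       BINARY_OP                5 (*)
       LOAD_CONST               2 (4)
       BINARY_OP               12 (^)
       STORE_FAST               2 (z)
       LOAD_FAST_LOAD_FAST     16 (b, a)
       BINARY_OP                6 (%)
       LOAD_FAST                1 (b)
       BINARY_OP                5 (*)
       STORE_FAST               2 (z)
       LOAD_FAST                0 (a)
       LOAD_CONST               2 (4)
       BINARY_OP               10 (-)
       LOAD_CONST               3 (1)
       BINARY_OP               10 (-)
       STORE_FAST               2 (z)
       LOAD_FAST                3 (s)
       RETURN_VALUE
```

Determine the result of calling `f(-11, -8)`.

-4

LOAD_FAST_LOAD_FAST a,a → push -11,-11. Stack: [-11, -11]
BINARY_OP + → -11 + -11 = -22. Stack: [-22]
LOAD_FAST_LOAD_FAST b,b → push -8,-8. Stack: [-22, -8, -8]
BINARY_OP & → -8 & -8 = -8. Stack: [-22, -8]
BINARY_OP | → -22 | -8 = -6. Stack: [-6]
STORE_FAST z → z=-6. Stack: []
LOAD_CONST → push -4. Stack: [-4]
STORE_FAST s → s=-4. Stack: []
LOAD_FAST_LOAD_FAST z,b → push -6,-8. Stack: [-6, -8]
BINARY_OP * → -6 * -8 = 48. Stack: [48]
LOAD_CONST → push 4. Stack: [48, 4]
BINARY_OP ^ → 48 ^ 4 = 52. Stack: [52]
STORE_FAST z → z=52. Stack: []
LOAD_FAST_LOAD_FAST b,a → push -8,-11. Stack: [-8, -11]
BINARY_OP % → -8 % -11 = -8. Stack: [-8]
LOAD_FAST b → push -8. Stack: [-8, -8]
BINARY_OP * → -8 * -8 = 64. Stack: [64]
STORE_FAST z → z=64. Stack: []
LOAD_FAST a → push -11. Stack: [-11]
LOAD_CONST → push 4. Stack: [-11, 4]
BINARY_OP - → -11 - 4 = -15. Stack: [-15]
LOAD_CONST → push 1. Stack: [-15, 1]
BINARY_OP - → -15 - 1 = -16. Stack: [-16]
STORE_FAST z → z=-16. Stack: []
LOAD_FAST s → push -4. Stack: [-4]
RETURN_VALUE → return -4.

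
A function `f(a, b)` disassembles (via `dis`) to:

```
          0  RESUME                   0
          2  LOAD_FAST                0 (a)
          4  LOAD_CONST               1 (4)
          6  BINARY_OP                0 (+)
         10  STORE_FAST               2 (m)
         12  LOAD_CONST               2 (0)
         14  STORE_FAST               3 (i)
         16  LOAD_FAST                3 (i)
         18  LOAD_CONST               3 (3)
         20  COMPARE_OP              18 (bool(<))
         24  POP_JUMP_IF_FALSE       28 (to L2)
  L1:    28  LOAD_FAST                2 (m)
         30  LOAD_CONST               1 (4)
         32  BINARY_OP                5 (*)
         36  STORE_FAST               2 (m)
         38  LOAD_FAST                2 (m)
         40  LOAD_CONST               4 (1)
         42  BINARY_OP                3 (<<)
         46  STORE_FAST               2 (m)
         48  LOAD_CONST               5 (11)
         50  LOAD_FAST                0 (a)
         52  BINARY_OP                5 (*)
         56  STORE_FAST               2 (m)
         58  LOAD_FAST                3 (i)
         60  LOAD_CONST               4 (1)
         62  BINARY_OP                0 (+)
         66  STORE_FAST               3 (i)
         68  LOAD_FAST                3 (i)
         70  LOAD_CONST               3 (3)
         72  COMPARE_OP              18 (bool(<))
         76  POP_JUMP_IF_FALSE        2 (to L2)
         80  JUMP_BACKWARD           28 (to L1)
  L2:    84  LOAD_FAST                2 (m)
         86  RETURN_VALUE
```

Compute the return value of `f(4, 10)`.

LOAD_FAST a → push 4
LOAD_CONST → push 4
BINARY_OP + → 4 + 4 = 8
STORE_FAST m → m=8
LOAD_CONST → push 0
STORE_FAST i → i=0
LOAD_FAST i → push 0
LOAD_CONST → push 3
COMPARE_OP bool(<) → 0 vs 3 = True
POP_JUMP_IF_FALSE → pop True; no jump
LOAD_FAST m → push 8
LOAD_CONST → push 4
BINARY_OP * → 8 * 4 = 32
STORE_FAST m → m=32
LOAD_FAST m → push 32
LOAD_CONST → push 1
BINARY_OP << → 32 << 1 = 64
STORE_FAST m → m=64
LOAD_CONST → push 11
LOAD_FAST a → push 4
BINARY_OP * → 11 * 4 = 44
STORE_FAST m → m=44
LOAD_FAST i → push 0
LOAD_CONST → push 1
BINARY_OP + → 0 + 1 = 1
STORE_FAST i → i=1
LOAD_FAST i → push 1
LOAD_CONST → push 3
COMPARE_OP bool(<) → 1 vs 3 = True
POP_JUMP_IF_FALSE → pop True; no jump
LOAD_FAST m → push 44
LOAD_CONST → push 4
BINARY_OP * → 44 * 4 = 176
STORE_FAST m → m=176
LOAD_FAST m → push 176
LOAD_CONST → push 1
BINARY_OP << → 176 << 1 = 352
STORE_FAST m → m=352
LOAD_CONST → push 11
LOAD_FAST a → push 4
BINARY_OP * → 11 * 4 = 44
STORE_FAST m → m=44
LOAD_FAST i → push 1
LOAD_CONST → push 1
BINARY_OP + → 1 + 1 = 2
STORE_FAST i → i=2
LOAD_FAST i → push 2
LOAD_CONST → push 3
COMPARE_OP bool(<) → 2 vs 3 = True
POP_JUMP_IF_FALSE → pop True; no jump
LOAD_FAST m → push 44
LOAD_CONST → push 4
BINARY_OP * → 44 * 4 = 176
STORE_FAST m → m=176
LOAD_FAST m → push 176
LOAD_CONST → push 1
BINARY_OP << → 176 << 1 = 352
STORE_FAST m → m=352
LOAD_CONST → push 11
LOAD_FAST a → push 4
BINARY_OP * → 11 * 4 = 44
STORE_FAST m → m=44
LOAD_FAST i → push 2
LOAD_CONST → push 1
BINARY_OP + → 2 + 1 = 3
STORE_FAST i → i=3
LOAD_FAST i → push 3
LOAD_CONST → push 3
COMPARE_OP bool(<) → 3 vs 3 = False
POP_JUMP_IF_FALSE → pop False; jump
LOAD_FAST m → push 44
RETURN_VALUE → return 44.

44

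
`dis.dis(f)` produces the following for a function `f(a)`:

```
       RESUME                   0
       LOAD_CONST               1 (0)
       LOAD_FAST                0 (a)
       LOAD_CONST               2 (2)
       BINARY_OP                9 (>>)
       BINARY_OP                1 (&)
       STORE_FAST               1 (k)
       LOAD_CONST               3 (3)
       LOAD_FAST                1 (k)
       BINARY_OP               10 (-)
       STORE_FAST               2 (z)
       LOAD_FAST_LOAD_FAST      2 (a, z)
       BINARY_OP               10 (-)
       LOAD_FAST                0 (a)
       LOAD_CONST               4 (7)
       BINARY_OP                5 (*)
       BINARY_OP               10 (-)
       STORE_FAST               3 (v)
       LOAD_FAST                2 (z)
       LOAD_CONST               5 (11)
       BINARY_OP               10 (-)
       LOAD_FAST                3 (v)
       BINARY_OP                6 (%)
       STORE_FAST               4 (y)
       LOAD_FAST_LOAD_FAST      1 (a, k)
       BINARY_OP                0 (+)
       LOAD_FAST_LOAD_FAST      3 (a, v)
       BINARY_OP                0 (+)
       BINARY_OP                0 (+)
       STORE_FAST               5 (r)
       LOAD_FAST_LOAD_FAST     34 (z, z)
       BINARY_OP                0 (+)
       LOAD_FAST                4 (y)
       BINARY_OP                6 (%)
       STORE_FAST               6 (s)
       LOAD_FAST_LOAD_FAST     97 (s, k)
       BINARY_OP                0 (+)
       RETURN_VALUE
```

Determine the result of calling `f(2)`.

LOAD_CONST → push 0. Stack: [0]
LOAD_FAST a → push 2. Stack: [0, 2]
LOAD_CONST → push 2. Stack: [0, 2, 2]
BINARY_OP >> → 2 >> 2 = 0. Stack: [0, 0]
BINARY_OP & → 0 & 0 = 0. Stack: [0]
STORE_FAST k → k=0. Stack: []
LOAD_CONST → push 3. Stack: [3]
LOAD_FAST k → push 0. Stack: [3, 0]
BINARY_OP - → 3 - 0 = 3. Stack: [3]
STORE_FAST z → z=3. Stack: []
LOAD_FAST_LOAD_FAST a,z → push 2,3. Stack: [2, 3]
BINARY_OP - → 2 - 3 = -1. Stack: [-1]
LOAD_FAST a → push 2. Stack: [-1, 2]
LOAD_CONST → push 7. Stack: [-1, 2, 7]
BINARY_OP * → 2 * 7 = 14. Stack: [-1, 14]
BINARY_OP - → -1 - 14 = -15. Stack: [-15]
STORE_FAST v → v=-15. Stack: []
LOAD_FAST z → push 3. Stack: [3]
LOAD_CONST → push 11. Stack: [3, 11]
BINARY_OP - → 3 - 11 = -8. Stack: [-8]
LOAD_FAST v → push -15. Stack: [-8, -15]
BINARY_OP % → -8 % -15 = -8. Stack: [-8]
STORE_FAST y → y=-8. Stack: []
LOAD_FAST_LOAD_FAST a,k → push 2,0. Stack: [2, 0]
BINARY_OP + → 2 + 0 = 2. Stack: [2]
LOAD_FAST_LOAD_FAST a,v → push 2,-15. Stack: [2, 2, -15]
BINARY_OP + → 2 + -15 = -13. Stack: [2, -13]
BINARY_OP + → 2 + -13 = -11. Stack: [-11]
STORE_FAST r → r=-11. Stack: []
LOAD_FAST_LOAD_FAST z,z → push 3,3. Stack: [3, 3]
BINARY_OP + → 3 + 3 = 6. Stack: [6]
LOAD_FAST y → push -8. Stack: [6, -8]
BINARY_OP % → 6 % -8 = -2. Stack: [-2]
STORE_FAST s → s=-2. Stack: []
LOAD_FAST_LOAD_FAST s,k → push -2,0. Stack: [-2, 0]
BINARY_OP + → -2 + 0 = -2. Stack: [-2]
RETURN_VALUE → return -2.

-2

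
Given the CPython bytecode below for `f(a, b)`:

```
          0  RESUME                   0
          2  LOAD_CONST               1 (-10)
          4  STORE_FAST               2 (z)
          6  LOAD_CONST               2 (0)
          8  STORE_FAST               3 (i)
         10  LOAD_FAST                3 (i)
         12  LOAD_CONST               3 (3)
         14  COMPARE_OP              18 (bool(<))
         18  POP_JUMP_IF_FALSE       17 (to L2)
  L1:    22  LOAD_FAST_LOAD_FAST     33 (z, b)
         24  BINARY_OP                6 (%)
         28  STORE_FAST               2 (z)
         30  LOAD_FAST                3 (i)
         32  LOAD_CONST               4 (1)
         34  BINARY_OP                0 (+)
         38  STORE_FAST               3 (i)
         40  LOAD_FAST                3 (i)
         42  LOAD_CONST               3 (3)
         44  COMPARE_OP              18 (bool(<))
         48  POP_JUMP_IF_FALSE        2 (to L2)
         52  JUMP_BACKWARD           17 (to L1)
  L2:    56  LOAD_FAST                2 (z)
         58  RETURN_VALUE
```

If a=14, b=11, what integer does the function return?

LOAD_CONST → push -10. Stack: [-10]
STORE_FAST z → z=-10. Stack: []
LOAD_CONST → push 0. Stack: [0]
STORE_FAST i → i=0. Stack: []
LOAD_FAST i → push 0. Stack: [0]
LOAD_CONST → push 3. Stack: [0, 3]
COMPARE_OP bool(<) → 0 vs 3 = True. Stack: [True]
POP_JUMP_IF_FALSE → pop True; no jump. Stack: []
LOAD_FAST_LOAD_FAST z,b → push -10,11. Stack: [-10, 11]
BINARY_OP % → -10 % 11 = 1. Stack: [1]
STORE_FAST z → z=1. Stack: []
LOAD_FAST i → push 0. Stack: [0]
LOAD_CONST → push 1. Stack: [0, 1]
BINARY_OP + → 0 + 1 = 1. Stack: [1]
STORE_FAST i → i=1. Stack: []
LOAD_FAST i → push 1. Stack: [1]
LOAD_CONST → push 3. Stack: [1, 3]
COMPARE_OP bool(<) → 1 vs 3 = True. Stack: [True]
POP_JUMP_IF_FALSE → pop True; no jump. Stack: []
LOAD_FAST_LOAD_FAST z,b → push 1,11. Stack: [1, 11]
BINARY_OP % → 1 % 11 = 1. Stack: [1]
STORE_FAST z → z=1. Stack: []
LOAD_FAST i → push 1. Stack: [1]
LOAD_CONST → push 1. Stack: [1, 1]
BINARY_OP + → 1 + 1 = 2. Stack: [2]
STORE_FAST i → i=2. Stack: []
LOAD_FAST i → push 2. Stack: [2]
LOAD_CONST → push 3. Stack: [2, 3]
COMPARE_OP bool(<) → 2 vs 3 = True. Stack: [True]
POP_JUMP_IF_FALSE → pop True; no jump. Stack: []
LOAD_FAST_LOAD_FAST z,b → push 1,11. Stack: [1, 11]
BINARY_OP % → 1 % 11 = 1. Stack: [1]
STORE_FAST z → z=1. Stack: []
LOAD_FAST i → push 2. Stack: [2]
LOAD_CONST → push 1. Stack: [2, 1]
BINARY_OP + → 2 + 1 = 3. Stack: [3]
STORE_FAST i → i=3. Stack: []
LOAD_FAST i → push 3. Stack: [3]
LOAD_CONST → push 3. Stack: [3, 3]
COMPARE_OP bool(<) → 3 vs 3 = False. Stack: [False]
POP_JUMP_IF_FALSE → pop False; jump. Stack: []
LOAD_FAST z → push 1. Stack: [1]
RETURN_VALUE → return 1.

1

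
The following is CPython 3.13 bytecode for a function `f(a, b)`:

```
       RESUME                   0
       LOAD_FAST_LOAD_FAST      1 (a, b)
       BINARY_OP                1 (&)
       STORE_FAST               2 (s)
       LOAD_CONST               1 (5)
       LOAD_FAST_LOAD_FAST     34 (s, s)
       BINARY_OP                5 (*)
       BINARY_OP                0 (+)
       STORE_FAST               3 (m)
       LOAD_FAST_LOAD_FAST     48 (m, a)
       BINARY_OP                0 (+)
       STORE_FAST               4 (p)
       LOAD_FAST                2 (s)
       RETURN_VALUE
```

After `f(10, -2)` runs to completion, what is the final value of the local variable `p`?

LOAD_FAST_LOAD_FAST a,b → push 10,-2. Stack: [10, -2]
BINARY_OP & → 10 & -2 = 10. Stack: [10]
STORE_FAST s → s=10. Stack: []
LOAD_CONST → push 5. Stack: [5]
LOAD_FAST_LOAD_FAST s,s → push 10,10. Stack: [5, 10, 10]
BINARY_OP * → 10 * 10 = 100. Stack: [5, 100]
BINARY_OP + → 5 + 100 = 105. Stack: [105]
STORE_FAST m → m=105. Stack: []
LOAD_FAST_LOAD_FAST m,a → push 105,10. Stack: [105, 10]
BINARY_OP + → 105 + 10 = 115. Stack: [115]
STORE_FAST p → p=115. Stack: []
LOAD_FAST s → push 10. Stack: [10]
RETURN_VALUE → return 10.

115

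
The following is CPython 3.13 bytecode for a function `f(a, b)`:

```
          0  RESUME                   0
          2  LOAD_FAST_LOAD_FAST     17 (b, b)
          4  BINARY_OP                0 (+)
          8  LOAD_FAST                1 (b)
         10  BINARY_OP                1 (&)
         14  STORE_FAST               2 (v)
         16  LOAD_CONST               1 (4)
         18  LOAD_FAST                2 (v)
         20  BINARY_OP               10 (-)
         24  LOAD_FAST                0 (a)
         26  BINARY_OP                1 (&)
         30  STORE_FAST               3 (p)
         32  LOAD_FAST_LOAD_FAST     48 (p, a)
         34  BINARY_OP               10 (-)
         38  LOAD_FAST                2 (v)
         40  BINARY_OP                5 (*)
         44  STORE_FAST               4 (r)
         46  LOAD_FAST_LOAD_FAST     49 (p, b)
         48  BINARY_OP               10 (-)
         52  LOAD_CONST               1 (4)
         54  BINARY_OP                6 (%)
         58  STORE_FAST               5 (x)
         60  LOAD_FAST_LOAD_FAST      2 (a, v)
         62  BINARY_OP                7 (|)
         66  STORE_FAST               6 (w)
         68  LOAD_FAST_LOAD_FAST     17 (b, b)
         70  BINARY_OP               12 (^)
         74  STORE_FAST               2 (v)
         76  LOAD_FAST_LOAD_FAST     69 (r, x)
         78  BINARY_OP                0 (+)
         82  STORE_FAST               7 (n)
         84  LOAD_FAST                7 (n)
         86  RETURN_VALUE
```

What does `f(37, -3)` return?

LOAD_FAST_LOAD_FAST b,b → push -3,-3. Stack: [-3, -3]
BINARY_OP + → -3 + -3 = -6. Stack: [-6]
LOAD_FAST b → push -3. Stack: [-6, -3]
BINARY_OP & → -6 & -3 = -8. Stack: [-8]
STORE_FAST v → v=-8. Stack: []
LOAD_CONST → push 4. Stack: [4]
LOAD_FAST v → push -8. Stack: [4, -8]
BINARY_OP - → 4 - -8 = 12. Stack: [12]
LOAD_FAST a → push 37. Stack: [12, 37]
BINARY_OP & → 12 & 37 = 4. Stack: [4]
STORE_FAST p → p=4. Stack: []
LOAD_FAST_LOAD_FAST p,a → push 4,37. Stack: [4, 37]
BINARY_OP - → 4 - 37 = -33. Stack: [-33]
LOAD_FAST v → push -8. Stack: [-33, -8]
BINARY_OP * → -33 * -8 = 264. Stack: [264]
STORE_FAST r → r=264. Stack: []
LOAD_FAST_LOAD_FAST p,b → push 4,-3. Stack: [4, -3]
BINARY_OP - → 4 - -3 = 7. Stack: [7]
LOAD_CONST → push 4. Stack: [7, 4]
BINARY_OP % → 7 % 4 = 3. Stack: [3]
STORE_FAST x → x=3. Stack: []
LOAD_FAST_LOAD_FAST a,v → push 37,-8. Stack: [37, -8]
BINARY_OP | → 37 | -8 = -3. Stack: [-3]
STORE_FAST w → w=-3. Stack: []
LOAD_FAST_LOAD_FAST b,b → push -3,-3. Stack: [-3, -3]
BINARY_OP ^ → -3 ^ -3 = 0. Stack: [0]
STORE_FAST v → v=0. Stack: []
LOAD_FAST_LOAD_FAST r,x → push 264,3. Stack: [264, 3]
BINARY_OP + → 264 + 3 = 267. Stack: [267]
STORE_FAST n → n=267. Stack: []
LOAD_FAST n → push 267. Stack: [267]
RETURN_VALUE → return 267.

267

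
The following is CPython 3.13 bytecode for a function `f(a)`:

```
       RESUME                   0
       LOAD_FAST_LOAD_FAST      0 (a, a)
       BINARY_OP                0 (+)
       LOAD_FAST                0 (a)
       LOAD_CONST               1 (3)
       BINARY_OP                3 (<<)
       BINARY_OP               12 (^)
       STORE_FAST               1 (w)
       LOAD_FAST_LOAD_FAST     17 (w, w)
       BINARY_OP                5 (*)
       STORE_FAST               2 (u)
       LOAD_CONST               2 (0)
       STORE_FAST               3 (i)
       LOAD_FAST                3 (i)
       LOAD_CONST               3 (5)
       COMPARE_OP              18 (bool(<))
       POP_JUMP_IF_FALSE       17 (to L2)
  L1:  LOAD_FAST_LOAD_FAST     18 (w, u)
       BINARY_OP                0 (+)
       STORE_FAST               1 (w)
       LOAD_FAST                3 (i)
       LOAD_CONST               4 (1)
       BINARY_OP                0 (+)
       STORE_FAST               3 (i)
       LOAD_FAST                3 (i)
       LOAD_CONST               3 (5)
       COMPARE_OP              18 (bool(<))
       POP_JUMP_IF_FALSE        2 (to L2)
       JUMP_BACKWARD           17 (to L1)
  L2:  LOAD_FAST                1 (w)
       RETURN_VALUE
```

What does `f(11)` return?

30498

LOAD_FAST_LOAD_FAST a,a → push 11,11
BINARY_OP + → 11 + 11 = 22
LOAD_FAST a → push 11
LOAD_CONST → push 3
BINARY_OP << → 11 << 3 = 88
BINARY_OP ^ → 22 ^ 88 = 78
STORE_FAST w → w=78
LOAD_FAST_LOAD_FAST w,w → push 78,78
BINARY_OP * → 78 * 78 = 6084
STORE_FAST u → u=6084
LOAD_CONST → push 0
STORE_FAST i → i=0
LOAD_FAST i → push 0
LOAD_CONST → push 5
COMPARE_OP bool(<) → 0 vs 5 = True
POP_JUMP_IF_FALSE → pop True; no jump
LOAD_FAST_LOAD_FAST w,u → push 78,6084
BINARY_OP + → 78 + 6084 = 6162
STORE_FAST w → w=6162
LOAD_FAST i → push 0
LOAD_CONST → push 1
BINARY_OP + → 0 + 1 = 1
STORE_FAST i → i=1
LOAD_FAST i → push 1
LOAD_CONST → push 5
COMPARE_OP bool(<) → 1 vs 5 = True
POP_JUMP_IF_FALSE → pop True; no jump
LOAD_FAST_LOAD_FAST w,u → push 6162,6084
BINARY_OP + → 6162 + 6084 = 12246
STORE_FAST w → w=12246
LOAD_FAST i → push 1
LOAD_CONST → push 1
BINARY_OP + → 1 + 1 = 2
STORE_FAST i → i=2
LOAD_FAST i → push 2
LOAD_CONST → push 5
COMPARE_OP bool(<) → 2 vs 5 = True
POP_JUMP_IF_FALSE → pop True; no jump
LOAD_FAST_LOAD_FAST w,u → push 12246,6084
BINARY_OP + → 12246 + 6084 = 18330
STORE_FAST w → w=18330
LOAD_FAST i → push 2
LOAD_CONST → push 1
BINARY_OP + → 2 + 1 = 3
STORE_FAST i → i=3
LOAD_FAST i → push 3
LOAD_CONST → push 5
COMPARE_OP bool(<) → 3 vs 5 = True
POP_JUMP_IF_FALSE → pop True; no jump
LOAD_FAST_LOAD_FAST w,u → push 18330,6084
BINARY_OP + → 18330 + 6084 = 24414
STORE_FAST w → w=24414
LOAD_FAST i → push 3
LOAD_CONST → push 1
BINARY_OP + → 3 + 1 = 4
STORE_FAST i → i=4
LOAD_FAST i → push 4
LOAD_CONST → push 5
COMPARE_OP bool(<) → 4 vs 5 = True
POP_JUMP_IF_FALSE → pop True; no jump
LOAD_FAST_LOAD_FAST w,u → push 24414,6084
BINARY_OP + → 24414 + 6084 = 30498
STORE_FAST w → w=30498
LOAD_FAST i → push 4
LOAD_CONST → push 1
BINARY_OP + → 4 + 1 = 5
STORE_FAST i → i=5
LOAD_FAST i → push 5
LOAD_CONST → push 5
COMPARE_OP bool(<) → 5 vs 5 = False
POP_JUMP_IF_FALSE → pop False; jump
LOAD_FAST w → push 30498
RETURN_VALUE → return 30498.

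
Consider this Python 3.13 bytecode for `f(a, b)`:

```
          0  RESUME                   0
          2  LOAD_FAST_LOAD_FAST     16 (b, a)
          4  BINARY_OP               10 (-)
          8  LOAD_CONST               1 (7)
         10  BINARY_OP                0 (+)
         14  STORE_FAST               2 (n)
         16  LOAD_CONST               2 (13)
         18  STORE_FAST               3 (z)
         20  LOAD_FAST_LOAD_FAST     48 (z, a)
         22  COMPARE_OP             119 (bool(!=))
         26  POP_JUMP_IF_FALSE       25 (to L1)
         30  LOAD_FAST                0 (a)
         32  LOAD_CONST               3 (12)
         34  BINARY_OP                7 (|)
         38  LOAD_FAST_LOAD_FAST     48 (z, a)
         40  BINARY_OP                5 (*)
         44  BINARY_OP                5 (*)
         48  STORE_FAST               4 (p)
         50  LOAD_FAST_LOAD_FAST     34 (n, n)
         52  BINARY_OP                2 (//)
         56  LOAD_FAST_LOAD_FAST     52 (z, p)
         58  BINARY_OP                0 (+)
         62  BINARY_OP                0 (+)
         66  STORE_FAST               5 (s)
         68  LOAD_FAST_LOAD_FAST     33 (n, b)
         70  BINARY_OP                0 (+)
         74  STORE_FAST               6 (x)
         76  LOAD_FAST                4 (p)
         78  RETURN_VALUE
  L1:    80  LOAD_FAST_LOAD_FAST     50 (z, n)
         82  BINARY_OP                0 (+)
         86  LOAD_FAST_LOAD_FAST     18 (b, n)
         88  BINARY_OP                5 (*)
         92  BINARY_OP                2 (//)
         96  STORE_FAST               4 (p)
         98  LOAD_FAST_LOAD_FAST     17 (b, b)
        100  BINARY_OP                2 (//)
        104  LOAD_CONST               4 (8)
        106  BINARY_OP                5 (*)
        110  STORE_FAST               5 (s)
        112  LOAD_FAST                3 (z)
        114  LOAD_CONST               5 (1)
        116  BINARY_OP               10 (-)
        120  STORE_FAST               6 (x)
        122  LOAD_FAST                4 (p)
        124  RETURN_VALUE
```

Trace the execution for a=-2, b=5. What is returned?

52

LOAD_FAST_LOAD_FAST b,a → push 5,-2. Stack: [5, -2]
BINARY_OP - → 5 - -2 = 7. Stack: [7]
LOAD_CONST → push 7. Stack: [7, 7]
BINARY_OP + → 7 + 7 = 14. Stack: [14]
STORE_FAST n → n=14. Stack: []
LOAD_CONST → push 13. Stack: [13]
STORE_FAST z → z=13. Stack: []
LOAD_FAST_LOAD_FAST z,a → push 13,-2. Stack: [13, -2]
COMPARE_OP bool(!=) → 13 vs -2 = True. Stack: [True]
POP_JUMP_IF_FALSE → pop True; no jump. Stack: []
LOAD_FAST a → push -2. Stack: [-2]
LOAD_CONST → push 12. Stack: [-2, 12]
BINARY_OP | → -2 | 12 = -2. Stack: [-2]
LOAD_FAST_LOAD_FAST z,a → push 13,-2. Stack: [-2, 13, -2]
BINARY_OP * → 13 * -2 = -26. Stack: [-2, -26]
BINARY_OP * → -2 * -26 = 52. Stack: [52]
STORE_FAST p → p=52. Stack: []
LOAD_FAST_LOAD_FAST n,n → push 14,14. Stack: [14, 14]
BINARY_OP // → 14 // 14 = 1. Stack: [1]
LOAD_FAST_LOAD_FAST z,p → push 13,52. Stack: [1, 13, 52]
BINARY_OP + → 13 + 52 = 65. Stack: [1, 65]
BINARY_OP + → 1 + 65 = 66. Stack: [66]
STORE_FAST s → s=66. Stack: []
LOAD_FAST_LOAD_FAST n,b → push 14,5. Stack: [14, 5]
BINARY_OP + → 14 + 5 = 19. Stack: [19]
STORE_FAST x → x=19. Stack: []
LOAD_FAST p → push 52. Stack: [52]
RETURN_VALUE → return 52.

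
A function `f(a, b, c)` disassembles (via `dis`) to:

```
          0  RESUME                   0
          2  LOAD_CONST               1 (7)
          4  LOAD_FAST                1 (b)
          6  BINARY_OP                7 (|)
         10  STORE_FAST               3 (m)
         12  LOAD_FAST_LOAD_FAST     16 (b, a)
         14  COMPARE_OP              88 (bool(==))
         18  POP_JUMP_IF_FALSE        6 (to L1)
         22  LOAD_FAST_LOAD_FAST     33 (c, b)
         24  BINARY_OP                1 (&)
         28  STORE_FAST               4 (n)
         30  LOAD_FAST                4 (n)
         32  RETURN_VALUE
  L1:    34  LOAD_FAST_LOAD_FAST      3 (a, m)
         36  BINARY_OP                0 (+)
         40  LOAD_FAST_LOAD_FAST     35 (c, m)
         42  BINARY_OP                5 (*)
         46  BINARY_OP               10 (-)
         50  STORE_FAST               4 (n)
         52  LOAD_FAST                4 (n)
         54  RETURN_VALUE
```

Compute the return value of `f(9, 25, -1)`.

71

LOAD_CONST → push 7. Stack: [7]
LOAD_FAST b → push 25. Stack: [7, 25]
BINARY_OP | → 7 | 25 = 31. Stack: [31]
STORE_FAST m → m=31. Stack: []
LOAD_FAST_LOAD_FAST b,a → push 25,9. Stack: [25, 9]
COMPARE_OP bool(==) → 25 vs 9 = False. Stack: [False]
POP_JUMP_IF_FALSE → pop False; jump. Stack: []
LOAD_FAST_LOAD_FAST a,m → push 9,31. Stack: [9, 31]
BINARY_OP + → 9 + 31 = 40. Stack: [40]
LOAD_FAST_LOAD_FAST c,m → push -1,31. Stack: [40, -1, 31]
BINARY_OP * → -1 * 31 = -31. Stack: [40, -31]
BINARY_OP - → 40 - -31 = 71. Stack: [71]
STORE_FAST n → n=71. Stack: []
LOAD_FAST n → push 71. Stack: [71]
RETURN_VALUE → return 71.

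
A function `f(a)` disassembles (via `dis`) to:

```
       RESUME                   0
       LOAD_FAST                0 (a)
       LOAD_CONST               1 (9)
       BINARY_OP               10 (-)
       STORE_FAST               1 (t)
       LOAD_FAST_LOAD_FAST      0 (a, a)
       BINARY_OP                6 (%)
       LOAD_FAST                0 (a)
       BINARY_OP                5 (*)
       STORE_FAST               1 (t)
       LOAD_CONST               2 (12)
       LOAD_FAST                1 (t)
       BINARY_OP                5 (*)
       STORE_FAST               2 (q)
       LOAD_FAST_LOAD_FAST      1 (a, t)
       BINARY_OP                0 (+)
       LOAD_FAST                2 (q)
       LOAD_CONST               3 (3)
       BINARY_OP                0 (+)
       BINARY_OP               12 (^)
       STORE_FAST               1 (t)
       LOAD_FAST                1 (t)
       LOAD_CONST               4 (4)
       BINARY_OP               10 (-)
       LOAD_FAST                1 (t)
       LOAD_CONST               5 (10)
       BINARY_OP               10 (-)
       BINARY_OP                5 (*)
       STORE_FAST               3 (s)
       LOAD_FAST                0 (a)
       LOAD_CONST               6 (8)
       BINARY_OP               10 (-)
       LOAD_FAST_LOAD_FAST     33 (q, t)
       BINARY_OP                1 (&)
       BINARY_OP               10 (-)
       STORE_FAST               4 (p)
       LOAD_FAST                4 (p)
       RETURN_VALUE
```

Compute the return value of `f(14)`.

6

LOAD_FAST a → push 14. Stack: [14]
LOAD_CONST → push 9. Stack: [14, 9]
BINARY_OP - → 14 - 9 = 5. Stack: [5]
STORE_FAST t → t=5. Stack: []
LOAD_FAST_LOAD_FAST a,a → push 14,14. Stack: [14, 14]
BINARY_OP % → 14 % 14 = 0. Stack: [0]
LOAD_FAST a → push 14. Stack: [0, 14]
BINARY_OP * → 0 * 14 = 0. Stack: [0]
STORE_FAST t → t=0. Stack: []
LOAD_CONST → push 12. Stack: [12]
LOAD_FAST t → push 0. Stack: [12, 0]
BINARY_OP * → 12 * 0 = 0. Stack: [0]
STORE_FAST q → q=0. Stack: []
LOAD_FAST_LOAD_FAST a,t → push 14,0. Stack: [14, 0]
BINARY_OP + → 14 + 0 = 14. Stack: [14]
LOAD_FAST q → push 0. Stack: [14, 0]
LOAD_CONST → push 3. Stack: [14, 0, 3]
BINARY_OP + → 0 + 3 = 3. Stack: [14, 3]
BINARY_OP ^ → 14 ^ 3 = 13. Stack: [13]
STORE_FAST t → t=13. Stack: []
LOAD_FAST t → push 13. Stack: [13]
LOAD_CONST → push 4. Stack: [13, 4]
BINARY_OP - → 13 - 4 = 9. Stack: [9]
LOAD_FAST t → push 13. Stack: [9, 13]
LOAD_CONST → push 10. Stack: [9, 13, 10]
BINARY_OP - → 13 - 10 = 3. Stack: [9, 3]
BINARY_OP * → 9 * 3 = 27. Stack: [27]
STORE_FAST s → s=27. Stack: []
LOAD_FAST a → push 14. Stack: [14]
LOAD_CONST → push 8. Stack: [14, 8]
BINARY_OP - → 14 - 8 = 6. Stack: [6]
LOAD_FAST_LOAD_FAST q,t → push 0,13. Stack: [6, 0, 13]
BINARY_OP & → 0 & 13 = 0. Stack: [6, 0]
BINARY_OP - → 6 - 0 = 6. Stack: [6]
STORE_FAST p → p=6. Stack: []
LOAD_FAST p → push 6. Stack: [6]
RETURN_VALUE → return 6.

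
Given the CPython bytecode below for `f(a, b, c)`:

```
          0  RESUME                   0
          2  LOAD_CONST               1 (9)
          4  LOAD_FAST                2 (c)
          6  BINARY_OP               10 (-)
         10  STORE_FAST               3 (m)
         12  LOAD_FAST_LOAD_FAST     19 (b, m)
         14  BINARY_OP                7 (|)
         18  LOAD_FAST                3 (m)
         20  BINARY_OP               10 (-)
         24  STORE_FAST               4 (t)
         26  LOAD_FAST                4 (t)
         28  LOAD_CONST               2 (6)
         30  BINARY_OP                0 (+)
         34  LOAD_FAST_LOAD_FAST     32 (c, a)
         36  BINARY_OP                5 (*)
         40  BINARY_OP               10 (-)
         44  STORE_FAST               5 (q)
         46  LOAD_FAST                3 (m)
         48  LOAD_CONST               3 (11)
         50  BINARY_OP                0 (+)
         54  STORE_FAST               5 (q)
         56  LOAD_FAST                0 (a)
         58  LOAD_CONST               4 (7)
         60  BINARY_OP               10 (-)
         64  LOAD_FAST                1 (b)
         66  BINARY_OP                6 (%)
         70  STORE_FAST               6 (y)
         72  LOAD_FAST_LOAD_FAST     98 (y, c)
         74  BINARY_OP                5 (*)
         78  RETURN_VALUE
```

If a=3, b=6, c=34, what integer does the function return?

LOAD_CONST → push 9. Stack: [9]
LOAD_FAST c → push 34. Stack: [9, 34]
BINARY_OP - → 9 - 34 = -25. Stack: [-25]
STORE_FAST m → m=-25. Stack: []
LOAD_FAST_LOAD_FAST b,m → push 6,-25. Stack: [6, -25]
BINARY_OP | → 6 | -25 = -25. Stack: [-25]
LOAD_FAST m → push -25. Stack: [-25, -25]
BINARY_OP - → -25 - -25 = 0. Stack: [0]
STORE_FAST t → t=0. Stack: []
LOAD_FAST t → push 0. Stack: [0]
LOAD_CONST → push 6. Stack: [0, 6]
BINARY_OP + → 0 + 6 = 6. Stack: [6]
LOAD_FAST_LOAD_FAST c,a → push 34,3. Stack: [6, 34, 3]
BINARY_OP * → 34 * 3 = 102. Stack: [6, 102]
BINARY_OP - → 6 - 102 = -96. Stack: [-96]
STORE_FAST q → q=-96. Stack: []
LOAD_FAST m → push -25. Stack: [-25]
LOAD_CONST → push 11. Stack: [-25, 11]
BINARY_OP + → -25 + 11 = -14. Stack: [-14]
STORE_FAST q → q=-14. Stack: []
LOAD_FAST a → push 3. Stack: [3]
LOAD_CONST → push 7. Stack: [3, 7]
BINARY_OP - → 3 - 7 = -4. Stack: [-4]
LOAD_FAST b → push 6. Stack: [-4, 6]
BINARY_OP % → -4 % 6 = 2. Stack: [2]
STORE_FAST y → y=2. Stack: []
LOAD_FAST_LOAD_FAST y,c → push 2,34. Stack: [2, 34]
BINARY_OP * → 2 * 34 = 68. Stack: [68]
RETURN_VALUE → return 68.

68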